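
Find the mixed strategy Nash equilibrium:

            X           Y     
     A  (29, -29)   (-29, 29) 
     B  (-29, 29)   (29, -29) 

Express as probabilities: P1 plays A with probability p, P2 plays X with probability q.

p = 0.5, q = 0.5

Work:
Find probabilities that make opponent indifferent:
P2 chooses q to make P1 indifferent between A and B
P1 chooses p to make P2 indifferent between X and Y
Mixed NE: P1 plays (A: 0.5, B: 0.5), P2 plays (X: 0.5, Y: 0.5)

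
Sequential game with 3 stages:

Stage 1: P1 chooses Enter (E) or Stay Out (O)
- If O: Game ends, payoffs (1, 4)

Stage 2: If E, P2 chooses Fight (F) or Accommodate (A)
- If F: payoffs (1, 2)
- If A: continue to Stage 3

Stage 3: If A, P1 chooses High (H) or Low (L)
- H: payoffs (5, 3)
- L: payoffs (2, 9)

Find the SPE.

SPE: (E, A, H); Outcome (5, 3)

Work:
Stage 3: P1 chooses H (5 vs 2)
Stage 2: P2: F->2, A->3 (anticipating H). Choose A
Stage 1: P1: O->1, E->5 (anticipating A, H). Choose E
SPE path: E -> A -> H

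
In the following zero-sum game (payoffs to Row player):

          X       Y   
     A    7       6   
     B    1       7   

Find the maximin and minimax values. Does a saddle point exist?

Maximin = 6, Minimax = 7, Saddle: False

Work:
Row minimums: [6, 1] → maximin = 6
Column maximums: [7, 7] → minimax = 7
No saddle point (maximin ≠ minimax). Mixed strategy needed.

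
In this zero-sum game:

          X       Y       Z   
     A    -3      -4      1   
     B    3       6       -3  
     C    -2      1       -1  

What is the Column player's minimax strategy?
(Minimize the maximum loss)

Column should play Z, value = 1

Work:
Column player minimizes Row's maximum payoff:
Column X: max payoff to Row = 3
Column Y: max payoff to Row = 6
Column Z: max payoff to Row = 1
Minimum is 1, achieved by column Z.
Minimax strategy: Z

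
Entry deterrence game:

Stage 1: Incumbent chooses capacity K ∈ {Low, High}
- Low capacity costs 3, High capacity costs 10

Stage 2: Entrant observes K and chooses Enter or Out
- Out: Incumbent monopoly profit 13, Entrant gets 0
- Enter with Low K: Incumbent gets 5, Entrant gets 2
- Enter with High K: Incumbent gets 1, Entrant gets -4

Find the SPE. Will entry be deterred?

SPE: (High, Enter|Low, Out|High); Entry deterred. Incumbent net profit = 3

Work:
After Low K: Entrant enters (2 > 0)
After High K: Entrant stays out (-4 < 0)
Incumbent: Low → 5−3=2, High → 13−10=3
Incumbent chooses High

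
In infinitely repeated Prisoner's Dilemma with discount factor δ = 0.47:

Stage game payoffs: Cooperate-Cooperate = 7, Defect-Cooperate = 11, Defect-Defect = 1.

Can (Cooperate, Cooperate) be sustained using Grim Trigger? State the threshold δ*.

δ* = 0.4; since δ = 0.47 ≥ 0.4, cooperation can be sustained

Work:
For Grim Trigger:
Cooperate forever: 7/(1-δ)
Defect then punished: 11 + 1·δ/(1-δ)
Need: 7/(1-δ) ≥ 11 + 1·δ/(1-δ)
Solving: δ ≥ (T-R)/(T-P) = (11-7)/(11-1) = 0.4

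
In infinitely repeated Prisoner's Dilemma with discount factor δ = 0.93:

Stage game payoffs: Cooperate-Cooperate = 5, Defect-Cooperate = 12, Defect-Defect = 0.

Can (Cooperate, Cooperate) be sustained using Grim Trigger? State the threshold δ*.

δ* = 0.5833; since δ = 0.93 ≥ 0.5833, cooperation can be sustained

Work:
For Grim Trigger:
Cooperate forever: 5/(1-δ)
Defect then punished: 12 + 0·δ/(1-δ)
Need: 5/(1-δ) ≥ 12 + 0·δ/(1-δ)
Solving: δ ≥ (T-R)/(T-P) = (12-5)/(12-0) = 0.5833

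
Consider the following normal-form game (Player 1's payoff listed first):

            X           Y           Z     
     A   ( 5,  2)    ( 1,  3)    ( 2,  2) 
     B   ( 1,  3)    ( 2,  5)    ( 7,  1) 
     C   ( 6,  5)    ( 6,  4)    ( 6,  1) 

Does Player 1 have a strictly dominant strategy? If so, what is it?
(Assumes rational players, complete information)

No strictly dominant strategy exists for Player 1

Work:
A strategy strictly dominates another if it gives a strictly higher payoff against every opponent action. Compare each pair of P1's strategies column-by-column:
  A vs B: [5 vs 1, 1 vs 2, 2 vs 7] → A does not strictly dominate B (column Y: 1 ≤ 2)
  A vs C: [5 vs 6, 1 vs 6, 2 vs 6] → A does not strictly dominate C (column X: 5 ≤ 6)
  B vs A: [1 vs 5, 2 vs 1, 7 vs 2] → B does not strictly dominate A (column X: 1 ≤ 5)
  B vs C: [1 vs 6, 2 vs 6, 7 vs 6] → B does not strictly dominate C (column X: 1 ≤ 6)
  C vs A: [6 vs 5, 6 vs 1, 6 vs 2] → C strictly dominates A
  C vs B: [6 vs 1, 6 vs 2, 6 vs 7] → C does not strictly dominate B (column Z: 6 ≤ 7)
No single strategy strictly dominates all others → no strictly dominant strategy.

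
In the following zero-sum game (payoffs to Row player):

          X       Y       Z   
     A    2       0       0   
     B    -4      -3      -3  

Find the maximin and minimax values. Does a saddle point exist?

Maximin = 0, Minimax = 0, Saddle: True

Work:
Row minimums: [0, -4] → maximin = 0
Column maximums: [2, 0, 0] → minimax = 0
Saddle point exists! Game value = 0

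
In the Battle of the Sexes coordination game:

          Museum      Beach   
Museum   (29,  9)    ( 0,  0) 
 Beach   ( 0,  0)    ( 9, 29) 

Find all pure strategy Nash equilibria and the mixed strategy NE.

Pure NE: (Museum, Museum) and (Beach, Beach); Mixed NE: p = 0.7632, q = 0.2368

Work:
Check pure NE:
(Museum, Museum): (29, 9) - no unilateral deviation beneficial
(Beach, Beach): (9, 29) - no unilateral deviation beneficial
Mixed NE: P1 plays Museum with p = 0.7632, P2 plays Museum with q = 0.2368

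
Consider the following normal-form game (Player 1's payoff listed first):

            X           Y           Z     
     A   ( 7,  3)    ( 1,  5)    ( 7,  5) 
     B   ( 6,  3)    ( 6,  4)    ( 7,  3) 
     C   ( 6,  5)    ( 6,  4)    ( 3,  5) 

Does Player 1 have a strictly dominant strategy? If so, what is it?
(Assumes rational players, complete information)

No strictly dominant strategy exists for Player 1

Work:
A strategy strictly dominates another if it gives a strictly higher payoff against every opponent action. Compare each pair of P1's strategies column-by-column:
  A vs B: [7 vs 6, 1 vs 6, 7 vs 7] → A does not strictly dominate B (column Y: 1 ≤ 6)
  A vs C: [7 vs 6, 1 vs 6, 7 vs 3] → A does not strictly dominate C (column Y: 1 ≤ 6)
  B vs A: [6 vs 7, 6 vs 1, 7 vs 7] → B does not strictly dominate A (column X: 6 ≤ 7)
  B vs C: [6 vs 6, 6 vs 6, 7 vs 3] → B does not strictly dominate C (column X: 6 ≤ 6)
  C vs A: [6 vs 7, 6 vs 1, 3 vs 7] → C does not strictly dominate A (column X: 6 ≤ 7)
  C vs B: [6 vs 6, 6 vs 6, 3 vs 7] → C does not strictly dominate B (column X: 6 ≤ 6)
No single strategy strictly dominates all others → no strictly dominant strategy.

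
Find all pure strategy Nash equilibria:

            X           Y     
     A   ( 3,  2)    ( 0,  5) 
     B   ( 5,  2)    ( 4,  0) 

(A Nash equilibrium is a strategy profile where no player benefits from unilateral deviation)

Nash equilibrium: (B, X)

Work:
Best responses:
  P1 vs X: payoffs [3, 5] → best response B (payoff 5)
  P1 vs Y: payoffs [0, 4] → best response B (payoff 4)
  P2 vs A: payoffs [2, 5] → best response Y (payoff 5)
  P2 vs B: payoffs [2, 0] → best response X (payoff 2)
Mutual best responses: (B,X) → Nash equilibria.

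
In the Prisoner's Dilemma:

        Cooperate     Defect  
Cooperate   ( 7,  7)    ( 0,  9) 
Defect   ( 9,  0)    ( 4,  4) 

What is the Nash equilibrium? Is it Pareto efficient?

(Defect, Defect) is NE; not Pareto efficient

Work:
Defect dominates Cooperate for both players:
If P2 cooperates: Defect (9) > Cooperate (7)
If P2 defects: Defect (4) > Cooperate (0)
NE: (Defect, Defect) with payoff (4, 4)
But (Cooperate, Cooperate) = (7, 7) Pareto dominates (4, 4)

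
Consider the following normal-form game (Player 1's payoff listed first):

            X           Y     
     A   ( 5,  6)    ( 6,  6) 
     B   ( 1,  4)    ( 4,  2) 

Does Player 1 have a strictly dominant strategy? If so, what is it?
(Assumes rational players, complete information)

Yes, Player 1's strictly dominant strategy is A

Work:
A strategy strictly dominates another if it gives a strictly higher payoff against every opponent action. Compare each pair of P1's strategies column-by-column:
  A vs B: [5 vs 1, 6 vs 4] → A strictly dominates B
  B vs A: [1 vs 5, 4 vs 6] → B does not strictly dominate A (column X: 1 ≤ 5)
A strictly dominates every other strategy → strictly dominant.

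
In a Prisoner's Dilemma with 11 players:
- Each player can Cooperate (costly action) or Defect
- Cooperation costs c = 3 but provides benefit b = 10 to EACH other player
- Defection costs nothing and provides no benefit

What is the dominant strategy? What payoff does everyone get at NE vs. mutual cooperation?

Dominant: Defect; NE payoff = 0; Coop payoff = 97

Work:
Defect dominates (saves cost c = 3, benefit to others is external)
NE: All defect → everyone gets 0
If all cooperate: each receives (10)×10 - 3 = 97
Social dilemma: 97 > 0 but NE gives 0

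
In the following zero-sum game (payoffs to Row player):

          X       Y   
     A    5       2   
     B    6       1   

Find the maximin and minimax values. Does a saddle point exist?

Maximin = 2, Minimax = 2, Saddle: True

Work:
Row minimums: [2, 1] → maximin = 2
Column maximums: [6, 2] → minimax = 2
Saddle point exists! Game value = 2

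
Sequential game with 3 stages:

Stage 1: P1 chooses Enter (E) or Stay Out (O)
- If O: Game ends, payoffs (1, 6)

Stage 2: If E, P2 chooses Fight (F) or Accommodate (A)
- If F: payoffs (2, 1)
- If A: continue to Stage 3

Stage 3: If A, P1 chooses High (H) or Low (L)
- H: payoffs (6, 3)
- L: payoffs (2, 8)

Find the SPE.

SPE: (E, A, H); Outcome (6, 3)

Work:
Stage 3: P1 chooses H (6 vs 2)
Stage 2: P2: F->1, A->3 (anticipating H). Choose A
Stage 1: P1: O->1, E->6 (anticipating A, H). Choose E
SPE path: E -> A -> H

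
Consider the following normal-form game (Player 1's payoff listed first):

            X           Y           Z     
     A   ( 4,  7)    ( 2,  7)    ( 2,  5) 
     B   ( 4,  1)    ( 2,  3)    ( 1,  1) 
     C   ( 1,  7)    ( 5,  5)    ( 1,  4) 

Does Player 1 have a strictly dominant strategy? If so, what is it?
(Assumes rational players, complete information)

No strictly dominant strategy exists for Player 1

Work:
A strategy strictly dominates another if it gives a strictly higher payoff against every opponent action. Compare each pair of P1's strategies column-by-column:
  A vs B: [4 vs 4, 2 vs 2, 2 vs 1] → A does not strictly dominate B (column X: 4 ≤ 4)
  A vs C: [4 vs 1, 2 vs 5, 2 vs 1] → A does not strictly dominate C (column Y: 2 ≤ 5)
  B vs A: [4 vs 4, 2 vs 2, 1 vs 2] → B does not strictly dominate A (column X: 4 ≤ 4)
  B vs C: [4 vs 1, 2 vs 5, 1 vs 1] → B does not strictly dominate C (column Y: 2 ≤ 5)
  C vs A: [1 vs 4, 5 vs 2, 1 vs 2] → C does not strictly dominate A (column X: 1 ≤ 4)
  C vs B: [1 vs 4, 5 vs 2, 1 vs 1] → C does not strictly dominate B (column X: 1 ≤ 4)
No single strategy strictly dominates all others → no strictly dominant strategy.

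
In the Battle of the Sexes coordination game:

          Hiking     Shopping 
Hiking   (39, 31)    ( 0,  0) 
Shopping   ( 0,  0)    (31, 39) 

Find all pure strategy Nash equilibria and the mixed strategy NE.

Pure NE: (Hiking, Hiking) and (Shopping, Shopping); Mixed NE: p = 0.5571, q = 0.4429

Work:
Check pure NE:
(Hiking, Hiking): (39, 31) - no unilateral deviation beneficial
(Shopping, Shopping): (31, 39) - no unilateral deviation beneficial
Mixed NE: P1 plays Hiking with p = 0.5571, P2 plays Hiking with q = 0.4429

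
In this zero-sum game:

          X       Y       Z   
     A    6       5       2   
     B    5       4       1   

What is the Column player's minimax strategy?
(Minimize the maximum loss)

Column should play Z, value = 2

Work:
Column player minimizes Row's maximum payoff:
Column X: max payoff to Row = 6
Column Y: max payoff to Row = 5
Column Z: max payoff to Row = 2
Minimum is 2, achieved by column Z.
Minimax strategy: Z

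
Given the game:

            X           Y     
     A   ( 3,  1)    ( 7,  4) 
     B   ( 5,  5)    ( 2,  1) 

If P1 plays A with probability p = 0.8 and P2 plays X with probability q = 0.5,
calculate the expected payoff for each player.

E[P1] = 4.7, E[P2] = 2.6

Work:
E[P1] = p·q·π₁(A,X) + p·(1-q)·π₁(A,Y) + (1-p)·q·π₁(B,X) + (1-p)·(1-q)·π₁(B,Y)
= 0.8·0.5·3 + 0.8·0.5·7 + 0.2·0.5·5 + 0.2·0.5·2
= 4.7

E[P2] = 2.6 (similar calculation)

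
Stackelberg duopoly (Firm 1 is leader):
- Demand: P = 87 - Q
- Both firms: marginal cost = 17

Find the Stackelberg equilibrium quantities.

q₁* (leader) = 35.0, q₂* (follower) = 17.5

Work:
Follower's reaction: q₂ = (a - c - q₁)/2
Leader substitutes: π₁ = q₁·(a - q₁ - (a-c-q₁)/2 - c)
FOC: q₁* = (87 - 17)/2 = 35.00
Then: q₂* = (87 - 17 - 35.0)/2 = 17.50
Leader has first-mover advantage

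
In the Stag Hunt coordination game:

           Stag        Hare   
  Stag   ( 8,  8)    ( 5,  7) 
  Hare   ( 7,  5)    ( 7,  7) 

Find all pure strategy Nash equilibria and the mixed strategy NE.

Pure NE: (Stag, Stag) and (Hare, Hare); Mixed NE: p = 0.6667, q = 0.6667

Work:
Check pure NE:
(Stag, Stag): (8, 8) - no unilateral deviation beneficial
(Hare, Hare): (7, 7) - no unilateral deviation beneficial
Mixed NE: P1 plays Stag with p = 0.6667, P2 plays Stag with q = 0.6667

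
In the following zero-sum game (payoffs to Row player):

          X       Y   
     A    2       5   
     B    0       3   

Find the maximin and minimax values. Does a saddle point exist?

Maximin = 2, Minimax = 2, Saddle: True

Work:
Row minimums: [2, 0] → maximin = 2
Column maximums: [2, 5] → minimax = 2
Saddle point exists! Game value = 2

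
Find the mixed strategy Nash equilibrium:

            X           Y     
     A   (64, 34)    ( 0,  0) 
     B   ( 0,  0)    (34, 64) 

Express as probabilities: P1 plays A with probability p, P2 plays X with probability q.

p = 0.6531, q = 0.3469

Work:
Find probabilities that make opponent indifferent:
P2 chooses q to make P1 indifferent between A and B
P1 chooses p to make P2 indifferent between X and Y
Mixed NE: P1 plays (A: 0.6531, B: 0.3469), P2 plays (X: 0.3469, Y: 0.6531)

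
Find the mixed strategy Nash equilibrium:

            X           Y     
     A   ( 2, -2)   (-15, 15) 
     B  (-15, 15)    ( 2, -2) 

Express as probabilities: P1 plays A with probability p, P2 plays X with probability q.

p = 0.5, q = 0.5

Work:
Find probabilities that make opponent indifferent:
P2 chooses q to make P1 indifferent between A and B
P1 chooses p to make P2 indifferent between X and Y
Mixed NE: P1 plays (A: 0.5, B: 0.5), P2 plays (X: 0.5, Y: 0.5)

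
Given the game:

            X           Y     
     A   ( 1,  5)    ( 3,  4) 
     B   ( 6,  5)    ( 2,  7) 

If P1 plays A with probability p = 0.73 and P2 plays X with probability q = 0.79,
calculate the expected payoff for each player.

E[P1] = 2.4298, E[P2] = 4.9601

Work:
E[P1] = p·q·π₁(A,X) + p·(1-q)·π₁(A,Y) + (1-p)·q·π₁(B,X) + (1-p)·(1-q)·π₁(B,Y)
= 0.73·0.79·1 + 0.73·0.21·3 + 0.27·0.79·6 + 0.27·0.21·2
= 2.4298

E[P2] = 4.9601 (similar calculation)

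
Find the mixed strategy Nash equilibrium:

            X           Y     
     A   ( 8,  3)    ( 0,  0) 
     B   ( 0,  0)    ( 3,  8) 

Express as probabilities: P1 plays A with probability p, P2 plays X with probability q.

p = 0.7273, q = 0.2727

Work:
Find probabilities that make opponent indifferent:
P2 chooses q to make P1 indifferent between A and B
P1 chooses p to make P2 indifferent between X and Y
Mixed NE: P1 plays (A: 0.7273, B: 0.2727), P2 plays (X: 0.2727, Y: 0.7273)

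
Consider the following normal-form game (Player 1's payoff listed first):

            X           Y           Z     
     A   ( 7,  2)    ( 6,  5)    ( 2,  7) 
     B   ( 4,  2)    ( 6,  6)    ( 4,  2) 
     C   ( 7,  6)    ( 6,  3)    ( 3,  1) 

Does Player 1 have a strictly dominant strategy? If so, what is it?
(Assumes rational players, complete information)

No strictly dominant strategy exists for Player 1

Work:
A strategy strictly dominates another if it gives a strictly higher payoff against every opponent action. Compare each pair of P1's strategies column-by-column:
  A vs B: [7 vs 4, 6 vs 6, 2 vs 4] → A does not strictly dominate B (column Y: 6 ≤ 6)
  A vs C: [7 vs 7, 6 vs 6, 2 vs 3] → A does not strictly dominate C (column X: 7 ≤ 7)
  B vs A: [4 vs 7, 6 vs 6, 4 vs 2] → B does not strictly dominate A (column X: 4 ≤ 7)
  B vs C: [4 vs 7, 6 vs 6, 4 vs 3] → B does not strictly dominate C (column X: 4 ≤ 7)
  C vs A: [7 vs 7, 6 vs 6, 3 vs 2] → C does not strictly dominate A (column X: 7 ≤ 7)
  C vs B: [7 vs 4, 6 vs 6, 3 vs 4] → C does not strictly dominate B (column Y: 6 ≤ 6)
No single strategy strictly dominates all others → no strictly dominant strategy.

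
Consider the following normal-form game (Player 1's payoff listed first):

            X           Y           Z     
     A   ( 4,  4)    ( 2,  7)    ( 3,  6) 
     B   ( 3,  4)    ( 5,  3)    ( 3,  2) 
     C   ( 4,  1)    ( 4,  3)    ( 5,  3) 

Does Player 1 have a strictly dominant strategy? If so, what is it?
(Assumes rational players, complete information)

No strictly dominant strategy exists for Player 1

Work:
A strategy strictly dominates another if it gives a strictly higher payoff against every opponent action. Compare each pair of P1's strategies column-by-column:
  A vs B: [4 vs 3, 2 vs 5, 3 vs 3] → A does not strictly dominate B (column Y: 2 ≤ 5)
  A vs C: [4 vs 4, 2 vs 4, 3 vs 5] → A does not strictly dominate C (column X: 4 ≤ 4)
  B vs A: [3 vs 4, 5 vs 2, 3 vs 3] → B does not strictly dominate A (column X: 3 ≤ 4)
  B vs C: [3 vs 4, 5 vs 4, 3 vs 5] → B does not strictly dominate C (column X: 3 ≤ 4)
  C vs A: [4 vs 4, 4 vs 2, 5 vs 3] → C does not strictly dominate A (column X: 4 ≤ 4)
  C vs B: [4 vs 3, 4 vs 5, 5 vs 3] → C does not strictly dominate B (column Y: 4 ≤ 5)
No single strategy strictly dominates all others → no strictly dominant strategy.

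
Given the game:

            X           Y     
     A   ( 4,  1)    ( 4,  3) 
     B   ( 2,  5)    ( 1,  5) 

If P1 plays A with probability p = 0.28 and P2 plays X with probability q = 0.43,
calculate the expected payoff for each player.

E[P1] = 2.1496, E[P2] = 4.1992

Work:
E[P1] = p·q·π₁(A,X) + p·(1-q)·π₁(A,Y) + (1-p)·q·π₁(B,X) + (1-p)·(1-q)·π₁(B,Y)
= 0.28·0.43·4 + 0.28·0.57·4 + 0.72·0.43·2 + 0.72·0.57·1
= 2.1496

E[P2] = 4.1992 (similar calculation)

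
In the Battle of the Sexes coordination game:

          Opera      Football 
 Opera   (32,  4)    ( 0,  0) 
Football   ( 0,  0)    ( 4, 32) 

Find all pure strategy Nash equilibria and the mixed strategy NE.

Pure NE: (Opera, Opera) and (Football, Football); Mixed NE: p = 0.8889, q = 0.1111

Work:
Check pure NE:
(Opera, Opera): (32, 4) - no unilateral deviation beneficial
(Football, Football): (4, 32) - no unilateral deviation beneficial
Mixed NE: P1 plays Opera with p = 0.8889, P2 plays Opera with q = 0.1111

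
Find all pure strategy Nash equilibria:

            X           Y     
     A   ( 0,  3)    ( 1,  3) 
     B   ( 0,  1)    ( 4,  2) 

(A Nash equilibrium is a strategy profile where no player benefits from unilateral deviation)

Nash equilibrium: (A, X), (B, Y)

Work:
Best responses:
  P1 vs X: payoffs [0, 0] → best response A/B (payoff 0)
  P1 vs Y: payoffs [1, 4] → best response B (payoff 4)
  P2 vs A: payoffs [3, 3] → best response X/Y (payoff 3)
  P2 vs B: payoffs [1, 2] → best response Y (payoff 2)
Mutual best responses: (A,X), (B,Y) → Nash equilibria.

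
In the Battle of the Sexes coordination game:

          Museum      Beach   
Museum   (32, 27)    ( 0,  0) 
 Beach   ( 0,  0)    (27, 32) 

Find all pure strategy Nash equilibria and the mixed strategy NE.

Pure NE: (Museum, Museum) and (Beach, Beach); Mixed NE: p = 0.5424, q = 0.4576

Work:
Check pure NE:
(Museum, Museum): (32, 27) - no unilateral deviation beneficial
(Beach, Beach): (27, 32) - no unilateral deviation beneficial
Mixed NE: P1 plays Museum with p = 0.5424, P2 plays Museum with q = 0.4576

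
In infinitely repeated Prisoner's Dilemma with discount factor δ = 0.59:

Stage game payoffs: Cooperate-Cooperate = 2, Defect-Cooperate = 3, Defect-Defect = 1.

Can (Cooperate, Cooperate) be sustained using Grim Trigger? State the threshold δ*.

δ* = 0.5; since δ = 0.59 ≥ 0.5, cooperation can be sustained

Work:
For Grim Trigger:
Cooperate forever: 2/(1-δ)
Defect then punished: 3 + 1·δ/(1-δ)
Need: 2/(1-δ) ≥ 3 + 1·δ/(1-δ)
Solving: δ ≥ (T-R)/(T-P) = (3-2)/(3-1) = 0.5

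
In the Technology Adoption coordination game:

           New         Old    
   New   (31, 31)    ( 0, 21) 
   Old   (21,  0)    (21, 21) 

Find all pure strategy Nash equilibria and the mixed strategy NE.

Pure NE: (New, New) and (Old, Old); Mixed NE: p = 0.6774, q = 0.6774

Work:
Check pure NE:
(New, New): (31, 31) - no unilateral deviation beneficial
(Old, Old): (21, 21) - no unilateral deviation beneficial
Mixed NE: P1 plays New with p = 0.6774, P2 plays New with q = 0.6774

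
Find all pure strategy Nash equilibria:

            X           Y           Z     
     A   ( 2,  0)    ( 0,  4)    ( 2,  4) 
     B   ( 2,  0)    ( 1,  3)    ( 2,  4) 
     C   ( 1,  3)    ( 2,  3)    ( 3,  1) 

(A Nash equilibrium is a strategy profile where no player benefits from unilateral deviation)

Nash equilibrium: (C, Y)

Work:
Best responses:
  P1 vs X: payoffs [2, 2, 1] → best response A/B (payoff 2)
  P1 vs Y: payoffs [0, 1, 2] → best response C (payoff 2)
  P1 vs Z: payoffs [2, 2, 3] → best response C (payoff 3)
  P2 vs A: payoffs [0, 4, 4] → best response Y/Z (payoff 4)
  P2 vs B: payoffs [0, 3, 4] → best response Z (payoff 4)
  P2 vs C: payoffs [3, 3, 1] → best response X/Y (payoff 3)
Mutual best responses: (C,Y) → Nash equilibria.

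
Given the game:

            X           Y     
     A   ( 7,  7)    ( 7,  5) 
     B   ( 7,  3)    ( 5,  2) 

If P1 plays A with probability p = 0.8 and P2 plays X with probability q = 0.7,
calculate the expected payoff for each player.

E[P1] = 6.88, E[P2] = 5.66

Work:
E[P1] = p·q·π₁(A,X) + p·(1-q)·π₁(A,Y) + (1-p)·q·π₁(B,X) + (1-p)·(1-q)·π₁(B,Y)
= 0.8·0.7·7 + 0.8·0.3·7 + 0.2·0.7·7 + 0.2·0.3·5
= 6.88

E[P2] = 5.66 (similar calculation)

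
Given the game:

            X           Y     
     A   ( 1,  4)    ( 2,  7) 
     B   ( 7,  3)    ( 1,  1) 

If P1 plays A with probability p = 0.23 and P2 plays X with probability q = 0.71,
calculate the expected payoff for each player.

E[P1] = 4.3469, E[P2] = 2.9835

Work:
E[P1] = p·q·π₁(A,X) + p·(1-q)·π₁(A,Y) + (1-p)·q·π₁(B,X) + (1-p)·(1-q)·π₁(B,Y)
= 0.23·0.71·1 + 0.23·0.29·2 + 0.77·0.71·7 + 0.77·0.29·1
= 4.3469

E[P2] = 2.9835 (similar calculation)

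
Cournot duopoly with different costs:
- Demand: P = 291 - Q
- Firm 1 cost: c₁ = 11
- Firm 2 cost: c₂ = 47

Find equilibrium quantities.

q₁* = 105.33, q₂* = 69.33

Work:
Reaction: q₁ = (291 - 11 - q₂)/2
Reaction: q₂ = (291 - 47 - q₁)/2
Solve simultaneously:
q₁* = (291 - 2×11 + 47)/3 = 105.33
q₂* = (291 - 2×47 + 11)/3 = 69.33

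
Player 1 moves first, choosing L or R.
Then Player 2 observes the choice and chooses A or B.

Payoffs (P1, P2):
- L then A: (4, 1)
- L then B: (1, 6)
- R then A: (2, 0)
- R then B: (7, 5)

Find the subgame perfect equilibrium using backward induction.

P1 plays R, P2 plays B after L and B after R; Payoff (7, 5)

Work:
Backward induction:
After L: P2 chooses B → P1 gets 1
After R: P2 chooses B → P1 gets 7
P1 chooses R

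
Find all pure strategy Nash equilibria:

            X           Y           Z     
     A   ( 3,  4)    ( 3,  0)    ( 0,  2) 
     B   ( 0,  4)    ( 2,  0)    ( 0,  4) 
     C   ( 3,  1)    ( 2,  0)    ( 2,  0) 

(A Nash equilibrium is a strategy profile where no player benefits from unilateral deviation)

Nash equilibrium: (A, X), (C, X)

Work:
Best responses:
  P1 vs X: payoffs [3, 0, 3] → best response A/C (payoff 3)
  P1 vs Y: payoffs [3, 2, 2] → best response A (payoff 3)
  P1 vs Z: payoffs [0, 0, 2] → best response C (payoff 2)
  P2 vs A: payoffs [4, 0, 2] → best response X (payoff 4)
  P2 vs B: payoffs [4, 0, 4] → best response X/Z (payoff 4)
  P2 vs C: payoffs [1, 0, 0] → best response X (payoff 1)
Mutual best responses: (A,X), (C,X) → Nash equilibria.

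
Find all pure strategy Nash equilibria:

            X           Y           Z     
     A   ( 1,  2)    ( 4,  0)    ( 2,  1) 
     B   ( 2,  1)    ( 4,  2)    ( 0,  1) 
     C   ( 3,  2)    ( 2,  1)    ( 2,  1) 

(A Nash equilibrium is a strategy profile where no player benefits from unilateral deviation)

Nash equilibrium: (B, Y), (C, X)

Work:
Best responses:
  P1 vs X: payoffs [1, 2, 3] → best response C (payoff 3)
  P1 vs Y: payoffs [4, 4, 2] → best response A/B (payoff 4)
  P1 vs Z: payoffs [2, 0, 2] → best response A/C (payoff 2)
  P2 vs A: payoffs [2, 0, 1] → best response X (payoff 2)
  P2 vs B: payoffs [1, 2, 1] → best response Y (payoff 2)
  P2 vs C: payoffs [2, 1, 1] → best response X (payoff 2)
Mutual best responses: (B,Y), (C,X) → Nash equilibria.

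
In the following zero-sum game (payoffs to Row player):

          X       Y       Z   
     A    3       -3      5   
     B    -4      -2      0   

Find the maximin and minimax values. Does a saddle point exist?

Maximin = -3, Minimax = -2, Saddle: False

Work:
Row minimums: [-3, -4] → maximin = -3
Column maximums: [3, -2, 5] → minimax = -2
No saddle point (maximin ≠ minimax). Mixed strategy needed.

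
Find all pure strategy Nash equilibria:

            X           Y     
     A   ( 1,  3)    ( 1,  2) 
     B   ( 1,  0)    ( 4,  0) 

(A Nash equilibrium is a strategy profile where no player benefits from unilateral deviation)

Nash equilibrium: (A, X), (B, X), (B, Y)

Work:
Best responses:
  P1 vs X: payoffs [1, 1] → best response A/B (payoff 1)
  P1 vs Y: payoffs [1, 4] → best response B (payoff 4)
  P2 vs A: payoffs [3, 2] → best response X (payoff 3)
  P2 vs B: payoffs [0, 0] → best response X/Y (payoff 0)
Mutual best responses: (A,X), (B,X), (B,Y) → Nash equilibria.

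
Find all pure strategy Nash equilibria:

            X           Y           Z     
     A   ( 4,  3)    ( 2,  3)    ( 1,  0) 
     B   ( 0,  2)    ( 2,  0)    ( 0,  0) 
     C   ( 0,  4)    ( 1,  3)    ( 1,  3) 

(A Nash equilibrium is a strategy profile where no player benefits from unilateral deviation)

Nash equilibrium: (A, X), (A, Y)

Work:
Best responses:
  P1 vs X: payoffs [4, 0, 0] → best response A (payoff 4)
  P1 vs Y: payoffs [2, 2, 1] → best response A/B (payoff 2)
  P1 vs Z: payoffs [1, 0, 1] → best response A/C (payoff 1)
  P2 vs A: payoffs [3, 3, 0] → best response X/Y (payoff 3)
  P2 vs B: payoffs [2, 0, 0] → best response X (payoff 2)
  P2 vs C: payoffs [4, 3, 3] → best response X (payoff 4)
Mutual best responses: (A,X), (A,Y) → Nash equilibria.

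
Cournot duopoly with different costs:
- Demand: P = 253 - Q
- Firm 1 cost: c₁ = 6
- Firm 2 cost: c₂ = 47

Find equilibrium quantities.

q₁* = 96.0, q₂* = 55.0

Work:
Reaction: q₁ = (253 - 6 - q₂)/2
Reaction: q₂ = (253 - 47 - q₁)/2
Solve simultaneously:
q₁* = (253 - 2×6 + 47)/3 = 96.0
q₂* = (253 - 2×47 + 6)/3 = 55.0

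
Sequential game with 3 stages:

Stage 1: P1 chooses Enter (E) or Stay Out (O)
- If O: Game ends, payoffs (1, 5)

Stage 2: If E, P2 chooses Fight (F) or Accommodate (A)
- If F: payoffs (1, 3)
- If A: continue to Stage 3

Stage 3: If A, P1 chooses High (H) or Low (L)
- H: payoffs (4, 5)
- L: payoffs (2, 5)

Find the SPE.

SPE: (E, A, H); Outcome (4, 5)

Work:
Stage 3: P1 chooses H (4 vs 2)
Stage 2: P2: F->3, A->5 (anticipating H). Choose A
Stage 1: P1: O->1, E->4 (anticipating A, H). Choose E
SPE path: E -> A -> H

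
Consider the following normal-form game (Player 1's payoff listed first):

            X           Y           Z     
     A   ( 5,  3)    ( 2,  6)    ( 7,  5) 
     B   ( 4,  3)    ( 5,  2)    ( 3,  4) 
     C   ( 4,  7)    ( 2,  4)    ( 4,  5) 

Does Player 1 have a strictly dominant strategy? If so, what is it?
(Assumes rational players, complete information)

No strictly dominant strategy exists for Player 1

Work:
A strategy strictly dominates another if it gives a strictly higher payoff against every opponent action. Compare each pair of P1's strategies column-by-column:
  A vs B: [5 vs 4, 2 vs 5, 7 vs 3] → A does not strictly dominate B (column Y: 2 ≤ 5)
  A vs C: [5 vs 4, 2 vs 2, 7 vs 4] → A does not strictly dominate C (column Y: 2 ≤ 2)
  B vs A: [4 vs 5, 5 vs 2, 3 vs 7] → B does not strictly dominate A (column X: 4 ≤ 5)
  B vs C: [4 vs 4, 5 vs 2, 3 vs 4] → B does not strictly dominate C (column X: 4 ≤ 4)
  C vs A: [4 vs 5, 2 vs 2, 4 vs 7] → C does not strictly dominate A (column X: 4 ≤ 5)
  C vs B: [4 vs 4, 2 vs 5, 4 vs 3] → C does not strictly dominate B (column X: 4 ≤ 4)
No single strategy strictly dominates all others → no strictly dominant strategy.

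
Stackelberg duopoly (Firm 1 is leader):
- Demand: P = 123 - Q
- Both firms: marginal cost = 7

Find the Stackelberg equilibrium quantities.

q₁* (leader) = 58.0, q₂* (follower) = 29.0

Work:
Follower's reaction: q₂ = (a - c - q₁)/2
Leader substitutes: π₁ = q₁·(a - q₁ - (a-c-q₁)/2 - c)
FOC: q₁* = (123 - 7)/2 = 58.00
Then: q₂* = (123 - 7 - 58.0)/2 = 29.00
Leader has first-mover advantage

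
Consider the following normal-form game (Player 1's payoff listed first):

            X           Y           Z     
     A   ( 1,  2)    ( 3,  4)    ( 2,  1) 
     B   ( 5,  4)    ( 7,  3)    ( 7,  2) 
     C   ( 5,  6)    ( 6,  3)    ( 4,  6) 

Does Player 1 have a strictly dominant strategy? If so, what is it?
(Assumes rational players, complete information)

No strictly dominant strategy exists for Player 1

Work:
A strategy strictly dominates another if it gives a strictly higher payoff against every opponent action. Compare each pair of P1's strategies column-by-column:
  A vs B: [1 vs 5, 3 vs 7, 2 vs 7] → A does not strictly dominate B (column X: 1 ≤ 5)
  A vs C: [1 vs 5, 3 vs 6, 2 vs 4] → A does not strictly dominate C (column X: 1 ≤ 5)
  B vs A: [5 vs 1, 7 vs 3, 7 vs 2] → B strictly dominates A
  B vs C: [5 vs 5, 7 vs 6, 7 vs 4] → B does not strictly dominate C (column X: 5 ≤ 5)
  C vs A: [5 vs 1, 6 vs 3, 4 vs 2] → C strictly dominates A
  C vs B: [5 vs 5, 6 vs 7, 4 vs 7] → C does not strictly dominate B (column X: 5 ≤ 5)
No single strategy strictly dominates all others → no strictly dominant strategy.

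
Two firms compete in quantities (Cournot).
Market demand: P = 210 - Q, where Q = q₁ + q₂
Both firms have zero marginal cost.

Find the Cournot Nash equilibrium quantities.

q₁* = q₂* = 70.0; P* = 70.0

Work:
Profit: π_i = P·q_i = (a - q_i - q_j)·q_i
FOC: ∂π_i/∂q_i = a - 2q_i - q_j = 0
Reaction function: q_i = (210 - q_j)/2
Symmetry: q* = 210/3 = 70.0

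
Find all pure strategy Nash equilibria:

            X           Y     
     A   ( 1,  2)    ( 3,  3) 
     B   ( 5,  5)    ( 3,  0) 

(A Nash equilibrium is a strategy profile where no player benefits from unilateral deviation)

Nash equilibrium: (A, Y), (B, X)

Work:
Best responses:
  P1 vs X: payoffs [1, 5] → best response B (payoff 5)
  P1 vs Y: payoffs [3, 3] → best response A/B (payoff 3)
  P2 vs A: payoffs [2, 3] → best response Y (payoff 3)
  P2 vs B: payoffs [5, 0] → best response X (payoff 5)
Mutual best responses: (A,Y), (B,X) → Nash equilibria.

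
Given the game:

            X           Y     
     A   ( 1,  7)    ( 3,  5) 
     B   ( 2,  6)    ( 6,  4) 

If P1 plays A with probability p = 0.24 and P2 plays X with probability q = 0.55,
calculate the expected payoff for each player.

E[P1] = 3.344, E[P2] = 5.34

Work:
E[P1] = p·q·π₁(A,X) + p·(1-q)·π₁(A,Y) + (1-p)·q·π₁(B,X) + (1-p)·(1-q)·π₁(B,Y)
= 0.24·0.55·1 + 0.24·0.45·3 + 0.76·0.55·2 + 0.76·0.45·6
= 3.344

E[P2] = 5.34 (similar calculation)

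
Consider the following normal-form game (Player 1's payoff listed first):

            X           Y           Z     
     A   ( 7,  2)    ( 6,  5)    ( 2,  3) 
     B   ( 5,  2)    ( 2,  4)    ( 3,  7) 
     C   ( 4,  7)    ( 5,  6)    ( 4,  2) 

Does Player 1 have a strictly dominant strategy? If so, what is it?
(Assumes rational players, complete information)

No strictly dominant strategy exists for Player 1

Work:
A strategy strictly dominates another if it gives a strictly higher payoff against every opponent action. Compare each pair of P1's strategies column-by-column:
  A vs B: [7 vs 5, 6 vs 2, 2 vs 3] → A does not strictly dominate B (column Z: 2 ≤ 3)
  A vs C: [7 vs 4, 6 vs 5, 2 vs 4] → A does not strictly dominate C (column Z: 2 ≤ 4)
  B vs A: [5 vs 7, 2 vs 6, 3 vs 2] → B does not strictly dominate A (column X: 5 ≤ 7)
  B vs C: [5 vs 4, 2 vs 5, 3 vs 4] → B does not strictly dominate C (column Y: 2 ≤ 5)
  C vs A: [4 vs 7, 5 vs 6, 4 vs 2] → C does not strictly dominate A (column X: 4 ≤ 7)
  C vs B: [4 vs 5, 5 vs 2, 4 vs 3] → C does not strictly dominate B (column X: 4 ≤ 5)
No single strategy strictly dominates all others → no strictly dominant strategy.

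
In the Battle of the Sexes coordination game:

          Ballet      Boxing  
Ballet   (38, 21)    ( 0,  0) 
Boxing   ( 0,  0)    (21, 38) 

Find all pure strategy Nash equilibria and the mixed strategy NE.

Pure NE: (Ballet, Ballet) and (Boxing, Boxing); Mixed NE: p = 0.6441, q = 0.3559

Work:
Check pure NE:
(Ballet, Ballet): (38, 21) - no unilateral deviation beneficial
(Boxing, Boxing): (21, 38) - no unilateral deviation beneficial
Mixed NE: P1 plays Ballet with p = 0.6441, P2 plays Ballet with q = 0.3559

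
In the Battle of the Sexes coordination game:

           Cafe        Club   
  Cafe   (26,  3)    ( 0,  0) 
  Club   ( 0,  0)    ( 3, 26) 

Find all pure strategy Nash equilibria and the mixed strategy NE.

Pure NE: (Cafe, Cafe) and (Club, Club); Mixed NE: p = 0.8966, q = 0.1034

Work:
Check pure NE:
(Cafe, Cafe): (26, 3) - no unilateral deviation beneficial
(Club, Club): (3, 26) - no unilateral deviation beneficial
Mixed NE: P1 plays Cafe with p = 0.8966, P2 plays Cafe with q = 0.1034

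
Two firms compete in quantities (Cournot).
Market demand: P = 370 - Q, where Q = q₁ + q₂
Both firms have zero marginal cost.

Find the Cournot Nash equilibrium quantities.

q₁* = q₂* = 123.33; P* = 123.33

Work:
Profit: π_i = P·q_i = (a - q_i - q_j)·q_i
FOC: ∂π_i/∂q_i = a - 2q_i - q_j = 0
Reaction function: q_i = (370 - q_j)/2
Symmetry: q* = 370/3 = 123.33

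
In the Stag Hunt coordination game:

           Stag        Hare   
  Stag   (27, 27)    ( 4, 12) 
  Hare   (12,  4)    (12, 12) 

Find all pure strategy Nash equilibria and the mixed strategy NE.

Pure NE: (Stag, Stag) and (Hare, Hare); Mixed NE: p = 0.3478, q = 0.3478

Work:
Check pure NE:
(Stag, Stag): (27, 27) - no unilateral deviation beneficial
(Hare, Hare): (12, 12) - no unilateral deviation beneficial
Mixed NE: P1 plays Stag with p = 0.3478, P2 plays Stag with q = 0.3478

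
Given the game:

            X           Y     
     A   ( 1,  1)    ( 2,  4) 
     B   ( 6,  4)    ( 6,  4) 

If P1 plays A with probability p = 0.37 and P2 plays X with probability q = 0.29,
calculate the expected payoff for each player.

E[P1] = 4.4127, E[P2] = 3.6781

Work:
E[P1] = p·q·π₁(A,X) + p·(1-q)·π₁(A,Y) + (1-p)·q·π₁(B,X) + (1-p)·(1-q)·π₁(B,Y)
= 0.37·0.29·1 + 0.37·0.71·2 + 0.63·0.29·6 + 0.63·0.71·6
= 4.4127

E[P2] = 3.6781 (similar calculation)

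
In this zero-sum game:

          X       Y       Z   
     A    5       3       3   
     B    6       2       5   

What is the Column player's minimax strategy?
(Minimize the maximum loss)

Column should play Y, value = 3

Work:
Column player minimizes Row's maximum payoff:
Column X: max payoff to Row = 6
Column Y: max payoff to Row = 3
Column Z: max payoff to Row = 5
Minimum is 3, achieved by column Y.
Minimax strategy: Y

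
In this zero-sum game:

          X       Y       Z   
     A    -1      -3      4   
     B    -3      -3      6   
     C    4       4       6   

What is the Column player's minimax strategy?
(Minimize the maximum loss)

Column should play X or Y (all achieve the minimum), value = 4

Work:
Column player minimizes Row's maximum payoff:
Column X: max payoff to Row = 4
Column Y: max payoff to Row = 4
Column Z: max payoff to Row = 6
Minimum is 4, achieved by columns X, Y (tied).
Each of X or Y is a minimax strategy.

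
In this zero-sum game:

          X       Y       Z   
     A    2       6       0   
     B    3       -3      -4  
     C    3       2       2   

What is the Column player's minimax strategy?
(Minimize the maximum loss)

Column should play Z, value = 2

Work:
Column player minimizes Row's maximum payoff:
Column X: max payoff to Row = 3
Column Y: max payoff to Row = 6
Column Z: max payoff to Row = 2
Minimum is 2, achieved by column Z.
Minimax strategy: Z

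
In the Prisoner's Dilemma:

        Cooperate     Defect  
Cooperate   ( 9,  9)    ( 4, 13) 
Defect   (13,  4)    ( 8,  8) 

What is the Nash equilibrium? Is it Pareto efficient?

(Defect, Defect) is NE; not Pareto efficient

Work:
Defect dominates Cooperate for both players:
If P2 cooperates: Defect (13) > Cooperate (9)
If P2 defects: Defect (8) > Cooperate (4)
NE: (Defect, Defect) with payoff (8, 8)
But (Cooperate, Cooperate) = (9, 9) Pareto dominates (8, 8)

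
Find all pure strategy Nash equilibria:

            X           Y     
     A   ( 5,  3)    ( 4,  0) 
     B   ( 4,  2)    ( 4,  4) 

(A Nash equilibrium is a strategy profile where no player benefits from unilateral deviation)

Nash equilibrium: (A, X), (B, Y)

Work:
Best responses:
  P1 vs X: payoffs [5, 4] → best response A (payoff 5)
  P1 vs Y: payoffs [4, 4] → best response A/B (payoff 4)
  P2 vs A: payoffs [3, 0] → best response X (payoff 3)
  P2 vs B: payoffs [2, 4] → best response Y (payoff 4)
Mutual best responses: (A,X), (B,Y) → Nash equilibria.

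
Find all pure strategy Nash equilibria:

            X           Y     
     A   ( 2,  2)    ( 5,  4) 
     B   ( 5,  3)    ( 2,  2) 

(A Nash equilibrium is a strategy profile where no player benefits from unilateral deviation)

Nash equilibrium: (A, Y), (B, X)

Work:
Best responses:
  P1 vs X: payoffs [2, 5] → best response B (payoff 5)
  P1 vs Y: payoffs [5, 2] → best response A (payoff 5)
  P2 vs A: payoffs [2, 4] → best response Y (payoff 4)
  P2 vs B: payoffs [3, 2] → best response X (payoff 3)
Mutual best responses: (A,Y), (B,X) → Nash equilibria.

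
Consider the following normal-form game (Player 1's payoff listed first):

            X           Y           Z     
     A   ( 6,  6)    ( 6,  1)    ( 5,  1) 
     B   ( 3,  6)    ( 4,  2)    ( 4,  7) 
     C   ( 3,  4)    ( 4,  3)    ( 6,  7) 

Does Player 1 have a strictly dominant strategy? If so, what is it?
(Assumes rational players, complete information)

No strictly dominant strategy exists for Player 1

Work:
A strategy strictly dominates another if it gives a strictly higher payoff against every opponent action. Compare each pair of P1's strategies column-by-column:
  A vs B: [6 vs 3, 6 vs 4, 5 vs 4] → A strictly dominates B
  A vs C: [6 vs 3, 6 vs 4, 5 vs 6] → A does not strictly dominate C (column Z: 5 ≤ 6)
  B vs A: [3 vs 6, 4 vs 6, 4 vs 5] → B does not strictly dominate A (column X: 3 ≤ 6)
  B vs C: [3 vs 3, 4 vs 4, 4 vs 6] → B does not strictly dominate C (column X: 3 ≤ 3)
  C vs A: [3 vs 6, 4 vs 6, 6 vs 5] → C does not strictly dominate A (column X: 3 ≤ 6)
  C vs B: [3 vs 3, 4 vs 4, 6 vs 4] → C does not strictly dominate B (column X: 3 ≤ 3)
No single strategy strictly dominates all others → no strictly dominant strategy.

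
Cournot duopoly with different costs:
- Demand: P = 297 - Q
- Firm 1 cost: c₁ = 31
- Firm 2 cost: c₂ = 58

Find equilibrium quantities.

q₁* = 97.67, q₂* = 70.67

Work:
Reaction: q₁ = (297 - 31 - q₂)/2
Reaction: q₂ = (297 - 58 - q₁)/2
Solve simultaneously:
q₁* = (297 - 2×31 + 58)/3 = 97.67
q₂* = (297 - 2×58 + 31)/3 = 70.67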